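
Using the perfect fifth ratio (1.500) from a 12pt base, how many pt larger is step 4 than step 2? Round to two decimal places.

33.75pt

Step 2: 12.0 × 1.500² = 27.0000pt
Step 4: 12.0 × 1.500⁴ = 60.7500pt
Difference: 60.7500 − 27.0000 = 33.7500pt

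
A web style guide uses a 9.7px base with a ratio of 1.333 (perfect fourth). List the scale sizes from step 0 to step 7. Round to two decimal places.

9.70px, 12.93px, 17.24px, 22.98px, 30.63px, 40.82px, 54.42px, 72.54px

Step 0: 9.7px
Step 1: 9.7 × 1.333 = 12.93
Step 2: 9.7 × 1.333² = 17.24
Step 3: 9.7 × 1.333³ = 22.98
Step 4: 9.7 × 1.333⁴ = 30.63
Step 5: 9.7 × 1.333⁵ = 40.82
Step 6: 9.7 × 1.333⁶ = 54.42
Step 7: 9.7 × 1.333⁷ = 72.54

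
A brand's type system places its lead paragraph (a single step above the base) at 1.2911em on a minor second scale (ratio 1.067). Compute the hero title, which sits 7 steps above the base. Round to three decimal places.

1.905em

1.2911 × 1.067⁶ = 1.2911 × 1.47566 ≈ 1.905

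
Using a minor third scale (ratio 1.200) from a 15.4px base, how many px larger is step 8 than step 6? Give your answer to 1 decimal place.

20.2px

Step 6: 15.4 × 1.200⁶ = 45.984px
Step 8: 15.4 × 1.200⁸ = 66.217px
Difference: 66.217 − 45.984 = 20.233px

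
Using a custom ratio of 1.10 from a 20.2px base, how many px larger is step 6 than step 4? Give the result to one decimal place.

6.2px

Step 4: 20.2 × 1.10⁴ = 29.575px
Step 6: 20.2 × 1.10⁶ = 35.786px
Difference: 35.786 − 29.575 = 6.211px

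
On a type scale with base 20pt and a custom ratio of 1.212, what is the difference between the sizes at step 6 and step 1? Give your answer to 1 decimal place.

39.2pt

Step 1: 20.0 × 1.212 = 24.240pt
Step 6: 20.0 × 1.212⁶ = 63.394pt
Difference: 63.394 − 24.240 = 39.154pt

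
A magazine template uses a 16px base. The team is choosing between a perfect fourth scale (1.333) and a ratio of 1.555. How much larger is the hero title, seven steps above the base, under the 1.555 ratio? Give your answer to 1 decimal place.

Perfect fourth: 16.0 × 1.333⁷ = 119.655px
At 1.555: 16.0 × 1.555⁷ = 351.749px
Difference: 351.749 − 119.655 = 232.094px

232.1px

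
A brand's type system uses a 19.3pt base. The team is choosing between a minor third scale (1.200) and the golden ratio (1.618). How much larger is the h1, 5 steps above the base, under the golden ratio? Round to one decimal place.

166.0pt

Minor third: 19.3 × 1.200⁵ = 48.025pt
Golden ratio: 19.3 × 1.618⁵ = 214.018pt
Difference: 214.018 − 48.025 = 165.993pt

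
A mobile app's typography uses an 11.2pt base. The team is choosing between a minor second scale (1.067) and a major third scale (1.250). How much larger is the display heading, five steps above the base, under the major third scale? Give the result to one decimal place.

Minor second: 11.2 × 1.067⁵ = 15.490pt
Major third: 11.2 × 1.250⁵ = 34.180pt
Difference: 34.180 − 15.490 = 18.690pt

18.7pt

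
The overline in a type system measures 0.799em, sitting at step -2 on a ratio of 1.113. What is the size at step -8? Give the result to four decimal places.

0.799 ÷ 1.113⁶ = 0.799 ÷ 1.90095 ≈ 0.4203

0.4203em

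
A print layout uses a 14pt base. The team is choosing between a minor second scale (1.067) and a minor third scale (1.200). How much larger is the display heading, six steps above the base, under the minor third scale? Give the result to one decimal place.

21.1pt

Minor second: 14.0 × 1.067⁶ = 20.659pt
Minor third: 14.0 × 1.200⁶ = 41.804pt
Difference: 41.804 − 20.659 = 21.145pt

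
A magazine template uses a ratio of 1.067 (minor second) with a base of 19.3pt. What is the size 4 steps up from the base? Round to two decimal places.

25.02pt

Every step multiplies by the scale ratio.
19.3 × 1.067⁴ = 19.3 × 1.29616 ≈ 25.02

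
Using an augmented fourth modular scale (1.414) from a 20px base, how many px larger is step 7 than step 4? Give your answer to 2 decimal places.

Step 4: 20.0 × 1.414⁴ = 79.9517px
Step 7: 20.0 × 1.414⁷ = 226.0351px
Difference: 226.0351 − 79.9517 = 146.0834px

146.08px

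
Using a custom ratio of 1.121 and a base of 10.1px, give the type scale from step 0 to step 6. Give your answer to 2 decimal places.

Step 0: 10.1px
Step 1: 10.1 × 1.121 = 11.32
Step 2: 10.1 × 1.121² = 12.69
Step 3: 10.1 × 1.121³ = 14.23
Step 4: 10.1 × 1.121⁴ = 15.95
Step 5: 10.1 × 1.121⁵ = 17.88
Step 6: 10.1 × 1.121⁶ = 20.04

10.10px, 11.32px, 12.69px, 14.23px, 15.95px, 17.88px, 20.04px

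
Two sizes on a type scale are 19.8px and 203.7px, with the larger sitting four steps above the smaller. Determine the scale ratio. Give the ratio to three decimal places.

1.791

r⁴ = 203.7 / 19.8, so r = (203.7/19.8)^(1/4).
r = 10.2879^(1/4) ≈ 1.7909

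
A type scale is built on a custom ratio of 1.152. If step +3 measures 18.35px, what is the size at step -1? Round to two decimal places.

18.35 ÷ 1.152⁴ = 18.35 ÷ 1.76121 ≈ 10.419

10.42px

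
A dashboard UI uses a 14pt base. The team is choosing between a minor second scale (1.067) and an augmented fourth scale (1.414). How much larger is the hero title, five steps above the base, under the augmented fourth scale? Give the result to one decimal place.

Minor second: 14.0 × 1.067⁵ = 19.362pt
Augmented fourth: 14.0 × 1.414⁵ = 79.136pt
Difference: 79.136 − 19.362 = 59.774pt

59.8pt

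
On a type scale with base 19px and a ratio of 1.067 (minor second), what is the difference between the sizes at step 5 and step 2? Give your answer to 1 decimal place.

Step 2: 19.0 × 1.067² = 21.631px
Step 5: 19.0 × 1.067⁵ = 26.277px
Difference: 26.277 − 21.631 = 4.646px

4.6px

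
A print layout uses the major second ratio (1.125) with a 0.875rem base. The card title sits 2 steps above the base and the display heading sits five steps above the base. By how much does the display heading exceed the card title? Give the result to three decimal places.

Step 2: 0.875 × 1.125² = 1.10742rem
Step 5: 0.875 × 1.125⁵ = 1.57678rem
Difference: 1.57678 − 1.10742 = 0.46936rem

0.469rem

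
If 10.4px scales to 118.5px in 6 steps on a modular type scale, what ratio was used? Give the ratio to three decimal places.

1.500

r⁶ = 118.5 / 10.4, so r = (118.5/10.4)^(1/6).
r = 11.3942^(1/6) ≈ 1.5001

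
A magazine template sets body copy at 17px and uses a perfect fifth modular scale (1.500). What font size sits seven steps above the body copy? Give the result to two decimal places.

290.46px

Each step on a modular scale multiplies by the ratio, so the size n steps from the base is base × ratioⁿ.
17.0 × 1.500⁷ = 17.0 × 17.08594 ≈ 290.46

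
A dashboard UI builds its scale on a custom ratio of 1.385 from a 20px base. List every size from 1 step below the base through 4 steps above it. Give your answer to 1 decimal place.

Step -1: 20.0 ÷ 1.385 = 14.4
Step 0: 20px
Step 1: 20.0 × 1.385 = 27.7
Step 2: 20.0 × 1.385² = 38.4
Step 3: 20.0 × 1.385³ = 53.1
Step 4: 20.0 × 1.385⁴ = 73.6

14.4px, 20.0px, 27.7px, 38.4px, 53.1px, 73.6px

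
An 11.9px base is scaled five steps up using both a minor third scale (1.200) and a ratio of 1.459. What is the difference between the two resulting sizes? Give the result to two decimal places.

Minor third: 11.9 × 1.200⁵ = 29.6110px
At 1.459: 11.9 × 1.459⁵ = 78.6726px
Difference: 78.6726 − 29.6110 = 49.0616px

49.06px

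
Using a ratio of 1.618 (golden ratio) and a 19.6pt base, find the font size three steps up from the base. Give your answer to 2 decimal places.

83.02pt

19.6 × 1.618³ = 19.6 × 4.23580 ≈ 83.02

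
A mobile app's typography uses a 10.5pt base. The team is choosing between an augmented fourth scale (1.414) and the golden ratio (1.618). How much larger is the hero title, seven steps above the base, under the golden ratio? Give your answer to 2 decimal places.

Augmented fourth: 10.5 × 1.414⁷ = 118.6684pt
Golden ratio: 10.5 × 1.618⁷ = 304.8168pt
Difference: 304.8168 − 118.6684 = 186.1484pt

186.15pt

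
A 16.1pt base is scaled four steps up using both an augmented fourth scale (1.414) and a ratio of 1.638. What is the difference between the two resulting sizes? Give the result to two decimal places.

Augmented fourth: 16.1 × 1.414⁴ = 64.3611pt
At 1.638: 16.1 × 1.638⁴ = 115.8995pt
Difference: 115.8995 − 64.3611 = 51.5384pt

51.54pt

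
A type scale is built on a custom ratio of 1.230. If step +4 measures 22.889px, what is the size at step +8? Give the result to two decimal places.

52.39px

Moving from step +4 to step +8 is 4 steps up, so multiply by r⁴.
22.889 × 1.230⁴ = 22.889 × 2.28887 ≈ 52.390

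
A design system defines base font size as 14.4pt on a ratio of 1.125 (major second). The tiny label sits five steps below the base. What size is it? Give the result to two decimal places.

7.99pt

14.4 ÷ 1.125⁵ = 14.4 ÷ 1.80203 ≈ 7.99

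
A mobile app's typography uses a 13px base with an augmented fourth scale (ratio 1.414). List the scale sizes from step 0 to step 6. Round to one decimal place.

Step 0: 13px
Step 1: 13.0 × 1.414 = 18.4
Step 2: 13.0 × 1.414² = 26.0
Step 3: 13.0 × 1.414³ = 36.8
Step 4: 13.0 × 1.414⁴ = 52.0
Step 5: 13.0 × 1.414⁵ = 73.5
Step 6: 13.0 × 1.414⁶ = 103.9

13.0px, 18.4px, 26.0px, 36.8px, 52.0px, 73.5px, 103.9px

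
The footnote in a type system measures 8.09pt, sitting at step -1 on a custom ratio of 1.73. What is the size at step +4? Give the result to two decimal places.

125.37pt

8.09 × 1.73⁵ = 8.09 × 15.49639 ≈ 125.366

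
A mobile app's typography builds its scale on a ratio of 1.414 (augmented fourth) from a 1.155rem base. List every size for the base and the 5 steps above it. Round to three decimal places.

1.155rem, 1.633rem, 2.309rem, 3.265rem, 4.617rem, 6.529rem

Step 0: 1.155rem
Step 1: 1.155 × 1.414 = 1.633
Step 2: 1.155 × 1.414² = 2.309
Step 3: 1.155 × 1.414³ = 3.265
Step 4: 1.155 × 1.414⁴ = 4.617
Step 5: 1.155 × 1.414⁵ = 6.529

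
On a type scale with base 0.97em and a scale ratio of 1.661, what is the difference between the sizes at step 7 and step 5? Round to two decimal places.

21.57em

Step 5: 0.97 × 1.661⁵ = 12.2637em
Step 7: 0.97 × 1.661⁷ = 33.8345em
Difference: 33.8345 − 12.2637 = 21.5708em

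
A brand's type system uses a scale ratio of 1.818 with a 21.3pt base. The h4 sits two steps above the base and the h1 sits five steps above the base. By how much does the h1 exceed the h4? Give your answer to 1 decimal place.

352.6pt

Step 2: 21.3 × 1.818² = 70.399pt
Step 5: 21.3 × 1.818⁵ = 423.008pt
Difference: 423.008 − 70.399 = 352.609pt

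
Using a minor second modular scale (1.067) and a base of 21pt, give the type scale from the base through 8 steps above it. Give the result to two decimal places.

21.00pt, 22.41pt, 23.91pt, 25.51pt, 27.22pt, 29.04pt, 30.99pt, 33.07pt, 35.28pt

Step 0: 21pt
Step 1: 21.0 × 1.067 = 22.41
Step 2: 21.0 × 1.067² = 23.91
Step 3: 21.0 × 1.067³ = 25.51
Step 4: 21.0 × 1.067⁴ = 27.22
Step 5: 21.0 × 1.067⁵ = 29.04
Step 6: 21.0 × 1.067⁶ = 30.99
Step 7: 21.0 × 1.067⁷ = 33.07
Step 8: 21.0 × 1.067⁸ = 35.28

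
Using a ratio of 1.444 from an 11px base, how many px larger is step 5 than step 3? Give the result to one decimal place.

35.9px

Step 3: 11.0 × 1.444³ = 33.120px
Step 5: 11.0 × 1.444⁵ = 69.060px
Difference: 69.060 − 33.120 = 35.940px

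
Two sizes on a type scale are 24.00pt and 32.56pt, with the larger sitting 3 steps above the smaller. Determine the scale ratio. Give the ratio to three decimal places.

The ratio satisfies 24.00 × r³ = 32.56, so r = (32.56 / 24.00)^(1/3).
r = 1.3567^(1/3) ≈ 1.1070

1.107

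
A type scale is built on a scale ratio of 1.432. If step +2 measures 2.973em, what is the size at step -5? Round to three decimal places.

2.973 ÷ 1.432⁷ = 2.973 ÷ 12.34813 ≈ 0.241

0.241em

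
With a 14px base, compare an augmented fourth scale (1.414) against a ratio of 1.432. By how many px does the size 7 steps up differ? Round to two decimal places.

Augmented fourth: 14.0 × 1.414⁷ = 158.2246px
At 1.432: 14.0 × 1.432⁷ = 172.8738px
Difference: 172.8738 − 158.2246 = 14.6492px

14.65px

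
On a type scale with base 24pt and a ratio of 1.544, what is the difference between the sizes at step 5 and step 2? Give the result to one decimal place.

153.4pt

Step 2: 24.0 × 1.544² = 57.214pt
Step 5: 24.0 × 1.544⁵ = 210.595pt
Difference: 210.595 − 57.214 = 153.381pt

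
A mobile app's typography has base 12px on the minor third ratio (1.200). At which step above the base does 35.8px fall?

1.200ⁿ = 35.8 / 12 = 2.9833
n = ln(2.9833) / ln(1.200) = 1.0930 / 0.1823 ≈ 6.00

6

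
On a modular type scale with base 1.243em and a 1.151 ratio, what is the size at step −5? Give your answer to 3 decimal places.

0.615em

1.243 ÷ 1.151⁵ = 1.243 ÷ 2.02012 ≈ 0.615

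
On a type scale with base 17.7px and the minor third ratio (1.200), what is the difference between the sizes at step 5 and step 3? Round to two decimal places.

13.46px

Step 3: 17.7 × 1.200³ = 30.5856px
Step 5: 17.7 × 1.200⁵ = 44.0433px
Difference: 44.0433 − 30.5856 = 13.4577px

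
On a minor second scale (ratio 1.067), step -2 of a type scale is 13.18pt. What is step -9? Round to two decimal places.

8.37pt

13.18 ÷ 1.067⁷ = 13.18 ÷ 1.57453 ≈ 8.371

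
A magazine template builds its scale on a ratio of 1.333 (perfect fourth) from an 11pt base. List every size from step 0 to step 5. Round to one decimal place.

11.0pt, 14.7pt, 19.5pt, 26.1pt, 34.7pt, 46.3pt

Step 0: 11pt
Step 1: 11.0 × 1.333 = 14.7
Step 2: 11.0 × 1.333² = 19.5
Step 3: 11.0 × 1.333³ = 26.1
Step 4: 11.0 × 1.333⁴ = 34.7
Step 5: 11.0 × 1.333⁵ = 46.3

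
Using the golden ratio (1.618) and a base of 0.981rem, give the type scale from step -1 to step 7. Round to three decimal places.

0.606rem, 0.981rem, 1.587rem, 2.568rem, 4.155rem, 6.723rem, 10.878rem, 17.601rem, 28.479rem

Step -1: 0.981 ÷ 1.618 = 0.606
Step 0: 0.981rem
Step 1: 0.981 × 1.618 = 1.587
Step 2: 0.981 × 1.618² = 2.568
Step 3: 0.981 × 1.618³ = 4.155
Step 4: 0.981 × 1.618⁴ = 6.723
Step 5: 0.981 × 1.618⁵ = 10.878
Step 6: 0.981 × 1.618⁶ = 17.601
Step 7: 0.981 × 1.618⁷ = 28.479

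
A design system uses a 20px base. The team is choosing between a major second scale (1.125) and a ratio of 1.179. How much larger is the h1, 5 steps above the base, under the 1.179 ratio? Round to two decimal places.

9.52px

Major second: 20.0 × 1.125⁵ = 36.0406px
At 1.179: 20.0 × 1.179⁵ = 45.5616px
Difference: 45.5616 − 36.0406 = 9.5210px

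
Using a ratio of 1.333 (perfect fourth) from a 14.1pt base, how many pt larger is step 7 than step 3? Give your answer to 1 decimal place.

Step 3: 14.1 × 1.333³ = 33.397pt
Step 7: 14.1 × 1.333⁷ = 105.446pt
Difference: 105.446 − 33.397 = 72.049pt

72.0pt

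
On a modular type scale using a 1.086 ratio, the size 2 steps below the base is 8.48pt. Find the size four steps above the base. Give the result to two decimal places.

13.91pt

8.48 × 1.086⁶ = 8.48 × 1.64051 ≈ 13.912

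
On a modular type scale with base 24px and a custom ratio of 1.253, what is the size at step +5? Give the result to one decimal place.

24.0 × 1.253⁵ = 24.0 × 3.08856 ≈ 74.13

74.1px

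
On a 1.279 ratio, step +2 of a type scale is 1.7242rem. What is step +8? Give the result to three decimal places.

Moving from step +2 to step +8 is 6 steps up, so multiply by r⁶.
1.7242 × 1.279⁶ = 1.7242 × 4.37747 ≈ 7.548

7.548rem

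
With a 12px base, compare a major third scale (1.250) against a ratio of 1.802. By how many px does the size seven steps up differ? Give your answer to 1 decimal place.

683.2px

Major third: 12.0 × 1.250⁷ = 57.220px
At 1.802: 12.0 × 1.802⁷ = 740.397px
Difference: 740.397 − 57.220 = 683.177px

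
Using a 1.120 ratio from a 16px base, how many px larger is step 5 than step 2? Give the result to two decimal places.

8.13px

Step 2: 16.0 × 1.120² = 20.0704px
Step 5: 16.0 × 1.120⁵ = 28.1975px
Difference: 28.1975 − 20.0704 = 8.1271px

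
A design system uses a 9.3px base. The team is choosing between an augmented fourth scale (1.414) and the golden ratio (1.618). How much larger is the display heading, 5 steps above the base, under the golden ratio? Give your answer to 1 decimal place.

Augmented fourth: 9.3 × 1.414⁵ = 52.569px
Golden ratio: 9.3 × 1.618⁵ = 103.128px
Difference: 103.128 − 52.569 = 50.559px

50.6px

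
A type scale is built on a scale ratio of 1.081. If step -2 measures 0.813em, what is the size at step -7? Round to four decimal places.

0.813 ÷ 1.081⁵ = 0.813 ÷ 1.47614 ≈ 0.5508

0.5508em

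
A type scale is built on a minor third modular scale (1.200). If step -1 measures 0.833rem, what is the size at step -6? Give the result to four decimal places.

0.3348rem

Moving from step -1 to step -6 is 5 steps down, so divide by r⁵.
0.833 ÷ 1.200⁵ = 0.833 ÷ 2.48832 ≈ 0.3348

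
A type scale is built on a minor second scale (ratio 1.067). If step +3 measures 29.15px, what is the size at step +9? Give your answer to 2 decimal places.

43.02px

29.15 × 1.067⁶ = 29.15 × 1.47566 ≈ 43.016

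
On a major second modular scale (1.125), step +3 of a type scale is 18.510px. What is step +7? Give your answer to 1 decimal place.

29.6px

18.510 × 1.125⁴ = 18.510 × 1.60181 ≈ 29.649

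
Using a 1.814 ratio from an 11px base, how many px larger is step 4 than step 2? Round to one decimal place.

82.9px

Step 2: 11.0 × 1.814² = 36.197px
Step 4: 11.0 × 1.814⁴ = 119.108px
Difference: 119.108 − 36.197 = 82.911px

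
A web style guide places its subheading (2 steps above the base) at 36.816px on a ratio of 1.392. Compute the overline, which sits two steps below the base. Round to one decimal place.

9.8px

Moving from step +2 to step -2 is 4 steps down, so divide by r⁴.
36.816 ÷ 1.392⁴ = 36.816 ÷ 3.75454 ≈ 9.806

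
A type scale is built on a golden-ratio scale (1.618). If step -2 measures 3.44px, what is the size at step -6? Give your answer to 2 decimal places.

3.44 ÷ 1.618⁴ = 3.44 ÷ 6.85353 ≈ 0.502

0.50px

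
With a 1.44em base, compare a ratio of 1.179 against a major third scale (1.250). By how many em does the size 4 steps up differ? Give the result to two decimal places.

At 1.179: 1.44 × 1.179⁴ = 2.7824em
Major third: 1.44 × 1.250⁴ = 3.5156em
Difference: 3.5156 − 2.7824 = 0.7332em

0.73em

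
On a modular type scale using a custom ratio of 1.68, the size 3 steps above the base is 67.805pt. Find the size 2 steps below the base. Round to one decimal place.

5.1pt

The gap is -2 − (3) = -5 steps, so the factor is 1.68^-5.
67.805 ÷ 1.68⁵ = 67.805 ÷ 13.38278 ≈ 5.067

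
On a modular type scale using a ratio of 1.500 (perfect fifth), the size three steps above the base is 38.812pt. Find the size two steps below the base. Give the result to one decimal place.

Moving from step +3 to step -2 is 5 steps down, so divide by r⁵.
38.812 ÷ 1.500⁵ = 38.812 ÷ 7.59375 ≈ 5.111

5.1pt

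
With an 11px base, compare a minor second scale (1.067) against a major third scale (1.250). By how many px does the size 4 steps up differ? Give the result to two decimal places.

12.60px

Minor second: 11.0 × 1.067⁴ = 14.2577px
Major third: 11.0 × 1.250⁴ = 26.8555px
Difference: 26.8555 − 14.2577 = 12.5978px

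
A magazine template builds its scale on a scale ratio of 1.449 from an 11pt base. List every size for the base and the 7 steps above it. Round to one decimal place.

11.0pt, 15.9pt, 23.1pt, 33.5pt, 48.5pt, 70.3pt, 101.8pt, 147.5pt

Step 0: 11pt
Step 1: 11.0 × 1.449 = 15.9
Step 2: 11.0 × 1.449² = 23.1
Step 3: 11.0 × 1.449³ = 33.5
Step 4: 11.0 × 1.449⁴ = 48.5
Step 5: 11.0 × 1.449⁵ = 70.3
Step 6: 11.0 × 1.449⁶ = 101.8
Step 7: 11.0 × 1.449⁷ = 147.5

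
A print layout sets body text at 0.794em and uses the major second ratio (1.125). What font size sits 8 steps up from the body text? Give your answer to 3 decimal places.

A modular type scale is a geometric sequence: sizeₙ = base × rⁿ.
0.794 × 1.125⁸ = 0.794 × 2.56578 ≈ 2.037

2.037em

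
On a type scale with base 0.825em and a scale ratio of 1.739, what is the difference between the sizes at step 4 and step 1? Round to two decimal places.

6.11em

Step 1: 0.825 × 1.739 = 1.4347em
Step 4: 0.825 × 1.739⁴ = 7.5449em
Difference: 7.5449 − 1.4347 = 6.1102em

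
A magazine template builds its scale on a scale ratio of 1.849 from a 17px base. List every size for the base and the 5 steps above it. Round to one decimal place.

17.0px, 31.4px, 58.1px, 107.5px, 198.7px, 367.4px

Step 0: 17px
Step 1: 17.0 × 1.849 = 31.4
Step 2: 17.0 × 1.849² = 58.1
Step 3: 17.0 × 1.849³ = 107.5
Step 4: 17.0 × 1.849⁴ = 198.7
Step 5: 17.0 × 1.849⁵ = 367.4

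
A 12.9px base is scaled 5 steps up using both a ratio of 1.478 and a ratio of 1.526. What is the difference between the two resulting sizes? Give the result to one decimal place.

15.8px

At 1.478: 12.9 × 1.478⁵ = 90.983px
At 1.526: 12.9 × 1.526⁵ = 106.749px
Difference: 106.749 − 90.983 = 15.766px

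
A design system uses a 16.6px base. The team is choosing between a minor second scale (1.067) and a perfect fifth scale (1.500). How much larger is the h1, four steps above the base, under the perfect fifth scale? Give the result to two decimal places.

Minor second: 16.6 × 1.067⁴ = 21.5162px
Perfect fifth: 16.6 × 1.500⁴ = 84.0375px
Difference: 84.0375 − 21.5162 = 62.5213px

62.52px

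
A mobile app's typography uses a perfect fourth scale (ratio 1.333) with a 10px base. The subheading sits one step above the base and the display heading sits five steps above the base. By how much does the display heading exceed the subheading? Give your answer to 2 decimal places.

28.76px

Step 1: 10.0 × 1.333 = 13.3300px
Step 5: 10.0 × 1.333⁵ = 42.0873px
Difference: 42.0873 − 13.3300 = 28.7573px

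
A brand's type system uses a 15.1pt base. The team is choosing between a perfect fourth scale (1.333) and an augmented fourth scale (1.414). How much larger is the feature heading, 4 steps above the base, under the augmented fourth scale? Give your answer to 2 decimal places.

Perfect fourth: 15.1 × 1.333⁴ = 47.6758pt
Augmented fourth: 15.1 × 1.414⁴ = 60.3635pt
Difference: 60.3635 − 47.6758 = 12.6877pt

12.69pt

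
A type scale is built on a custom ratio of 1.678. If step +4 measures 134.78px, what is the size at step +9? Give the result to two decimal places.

134.78 × 1.678⁵ = 134.78 × 13.30331 ≈ 1793.020

1793.02px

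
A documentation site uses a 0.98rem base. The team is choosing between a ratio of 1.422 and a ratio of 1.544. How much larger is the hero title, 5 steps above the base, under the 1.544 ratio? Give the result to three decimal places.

At 1.422: 0.98 × 1.422⁵ = 5.69802rem
At 1.544: 0.98 × 1.544⁵ = 8.59929rem
Difference: 8.59929 − 5.69802 = 2.90127rem

2.901rem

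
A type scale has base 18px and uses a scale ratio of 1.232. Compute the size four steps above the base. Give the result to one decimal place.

41.5px

Each step on a modular scale multiplies by the ratio, so the size n steps from the base is base × ratioⁿ.
18.0 × 1.232⁴ = 18.0 × 2.30379 ≈ 41.47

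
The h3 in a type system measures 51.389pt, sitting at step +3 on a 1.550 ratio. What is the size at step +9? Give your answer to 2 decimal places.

Moving from step +3 to step +9 is 6 steps up, so multiply by r⁶.
51.389 × 1.550⁶ = 51.389 × 13.86725 ≈ 712.624

712.62pt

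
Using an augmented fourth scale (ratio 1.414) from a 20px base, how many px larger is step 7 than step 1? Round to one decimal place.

197.8px

Step 1: 20.0 × 1.414 = 28.280px
Step 7: 20.0 × 1.414⁷ = 226.035px
Difference: 226.035 − 28.280 = 197.755px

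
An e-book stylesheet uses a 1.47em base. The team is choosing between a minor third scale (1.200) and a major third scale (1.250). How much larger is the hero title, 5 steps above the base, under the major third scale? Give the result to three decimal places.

Minor third: 1.47 × 1.200⁵ = 3.65783em
Major third: 1.47 × 1.250⁵ = 4.48608em
Difference: 4.48608 − 3.65783 = 0.82825em

0.828em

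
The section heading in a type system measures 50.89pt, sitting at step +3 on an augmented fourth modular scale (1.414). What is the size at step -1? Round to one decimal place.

50.89 ÷ 1.414⁴ = 50.89 ÷ 3.99758 ≈ 12.730

12.7pt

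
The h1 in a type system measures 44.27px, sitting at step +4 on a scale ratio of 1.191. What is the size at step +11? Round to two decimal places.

150.48px

The gap is 11 − (4) = 7 steps, so the factor is 1.191^7.
44.27 × 1.191⁷ = 44.27 × 3.39924 ≈ 150.485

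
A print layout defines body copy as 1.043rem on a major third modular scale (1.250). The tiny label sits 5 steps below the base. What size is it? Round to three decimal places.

0.342rem

1.043 ÷ 1.250⁵ = 1.043 ÷ 3.05176 ≈ 0.342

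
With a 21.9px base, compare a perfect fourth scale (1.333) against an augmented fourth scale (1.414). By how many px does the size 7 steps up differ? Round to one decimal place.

83.7px

Perfect fourth: 21.9 × 1.333⁷ = 163.778px
Augmented fourth: 21.9 × 1.414⁷ = 247.508px
Difference: 247.508 − 163.778 = 83.730px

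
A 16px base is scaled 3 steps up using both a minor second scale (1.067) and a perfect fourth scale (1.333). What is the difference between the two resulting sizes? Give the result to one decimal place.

Minor second: 16.0 × 1.067³ = 19.436px
Perfect fourth: 16.0 × 1.333³ = 37.897px
Difference: 37.897 − 19.436 = 18.461px

18.5px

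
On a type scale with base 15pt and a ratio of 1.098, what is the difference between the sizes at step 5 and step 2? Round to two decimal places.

5.85pt

Step 2: 15.0 × 1.098² = 18.0841pt
Step 5: 15.0 × 1.098⁵ = 23.9388pt
Difference: 23.9388 − 18.0841 = 5.8547pt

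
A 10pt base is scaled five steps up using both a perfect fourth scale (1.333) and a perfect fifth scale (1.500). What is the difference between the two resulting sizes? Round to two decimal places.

Perfect fourth: 10.0 × 1.333⁵ = 42.0873pt
Perfect fifth: 10.0 × 1.500⁵ = 75.9375pt
Difference: 75.9375 − 42.0873 = 33.8502pt

33.85pt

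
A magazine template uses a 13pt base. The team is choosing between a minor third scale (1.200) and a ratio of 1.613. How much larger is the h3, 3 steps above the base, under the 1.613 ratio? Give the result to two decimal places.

32.09pt

Minor third: 13.0 × 1.200³ = 22.4640pt
At 1.613: 13.0 × 1.613³ = 54.5565pt
Difference: 54.5565 − 22.4640 = 32.0925pt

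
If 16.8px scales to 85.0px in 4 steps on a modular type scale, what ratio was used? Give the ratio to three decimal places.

r⁴ = 85.0 / 16.8, so r = (85.0/16.8)^(1/4).
r = 5.0595^(1/4) ≈ 1.4998

1.500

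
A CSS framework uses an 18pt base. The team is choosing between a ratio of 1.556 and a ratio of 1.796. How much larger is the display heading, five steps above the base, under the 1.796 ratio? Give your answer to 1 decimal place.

172.2pt

At 1.556: 18.0 × 1.556⁵ = 164.180pt
At 1.796: 18.0 × 1.796⁵ = 336.360pt
Difference: 336.360 − 164.180 = 172.180pt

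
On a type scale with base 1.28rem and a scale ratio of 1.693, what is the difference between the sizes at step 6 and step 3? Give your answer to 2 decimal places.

Step 3: 1.28 × 1.693³ = 6.2113rem
Step 6: 1.28 × 1.693⁶ = 30.1406rem
Difference: 30.1406 − 6.2113 = 23.9293rem

23.93rem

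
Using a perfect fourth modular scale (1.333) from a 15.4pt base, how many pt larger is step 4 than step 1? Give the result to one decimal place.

Step 1: 15.4 × 1.333 = 20.528pt
Step 4: 15.4 × 1.333⁴ = 48.623pt
Difference: 48.623 − 20.528 = 28.095pt

28.1pt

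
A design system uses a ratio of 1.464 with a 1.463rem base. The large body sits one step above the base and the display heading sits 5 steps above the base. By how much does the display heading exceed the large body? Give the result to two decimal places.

7.70rem

Step 1: 1.463 × 1.464 = 2.1418rem
Step 5: 1.463 × 1.464⁵ = 9.8390rem
Difference: 9.8390 − 2.1418 = 7.6972rem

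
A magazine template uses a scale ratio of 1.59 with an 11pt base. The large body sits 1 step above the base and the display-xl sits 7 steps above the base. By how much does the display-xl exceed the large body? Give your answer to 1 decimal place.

Step 1: 11.0 × 1.59 = 17.490pt
Step 7: 11.0 × 1.59⁷ = 282.600pt
Difference: 282.600 − 17.490 = 265.110pt

265.1pt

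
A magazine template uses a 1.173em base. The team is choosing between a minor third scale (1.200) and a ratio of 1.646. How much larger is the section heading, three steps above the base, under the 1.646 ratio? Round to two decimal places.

Minor third: 1.173 × 1.200³ = 2.0269em
At 1.646: 1.173 × 1.646³ = 5.2310em
Difference: 5.2310 − 2.0269 = 3.2041em

3.20em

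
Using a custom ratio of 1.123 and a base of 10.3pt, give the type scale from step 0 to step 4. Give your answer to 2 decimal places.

Step 0: 10.3pt
Step 1: 10.3 × 1.123 = 11.57
Step 2: 10.3 × 1.123² = 12.99
Step 3: 10.3 × 1.123³ = 14.59
Step 4: 10.3 × 1.123⁴ = 16.38

10.30pt, 11.57pt, 12.99pt, 14.59pt, 16.38pt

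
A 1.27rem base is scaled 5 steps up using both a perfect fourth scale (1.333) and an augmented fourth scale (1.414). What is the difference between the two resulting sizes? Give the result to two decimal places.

1.83rem

Perfect fourth: 1.27 × 1.333⁵ = 5.3451rem
Augmented fourth: 1.27 × 1.414⁵ = 7.1788rem
Difference: 7.1788 − 5.3451 = 1.8337rem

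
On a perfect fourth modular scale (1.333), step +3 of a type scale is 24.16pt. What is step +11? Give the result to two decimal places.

240.85pt

Moving from step +3 to step +11 is 8 steps up, so multiply by r⁸.
24.16 × 1.333⁸ = 24.16 × 9.96876 ≈ 240.845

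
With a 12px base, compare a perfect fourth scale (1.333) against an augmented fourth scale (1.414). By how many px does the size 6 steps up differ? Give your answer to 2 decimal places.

28.59px

Perfect fourth: 12.0 × 1.333⁶ = 67.3228px
Augmented fourth: 12.0 × 1.414⁶ = 95.9131px
Difference: 95.9131 − 67.3228 = 28.5903px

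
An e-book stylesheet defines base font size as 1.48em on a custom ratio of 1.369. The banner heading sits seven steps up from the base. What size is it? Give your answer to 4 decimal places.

13.3379em

1.48 × 1.369⁷ = 1.48 × 9.01206 ≈ 13.3379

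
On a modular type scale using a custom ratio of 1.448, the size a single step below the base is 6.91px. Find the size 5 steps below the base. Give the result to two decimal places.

1.57px

Moving from step -1 to step -5 is 4 steps down, so divide by r⁴.
6.91 ÷ 1.448⁴ = 6.91 ÷ 4.39617 ≈ 1.572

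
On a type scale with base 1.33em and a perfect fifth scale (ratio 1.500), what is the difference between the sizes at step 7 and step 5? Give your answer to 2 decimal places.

12.62em

Step 5: 1.33 × 1.500⁵ = 10.0997em
Step 7: 1.33 × 1.500⁷ = 22.7243em
Difference: 22.7243 − 10.0997 = 12.6246em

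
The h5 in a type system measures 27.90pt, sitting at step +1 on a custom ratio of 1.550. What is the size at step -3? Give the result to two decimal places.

4.83pt

The gap is -3 − (1) = -4 steps, so the factor is 1.550^-4.
27.90 ÷ 1.550⁴ = 27.90 ÷ 5.77201 ≈ 4.834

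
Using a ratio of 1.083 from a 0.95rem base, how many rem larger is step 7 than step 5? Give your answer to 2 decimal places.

Step 5: 0.95 × 1.083⁵ = 1.4154rem
Step 7: 0.95 × 1.083⁷ = 1.6601rem
Difference: 1.6601 − 1.4154 = 0.2447rem

0.24rem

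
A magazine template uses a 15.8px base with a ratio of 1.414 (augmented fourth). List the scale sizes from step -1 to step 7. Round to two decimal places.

11.17px, 15.80px, 22.34px, 31.59px, 44.67px, 63.16px, 89.31px, 126.29px, 178.57px

Step -1: 15.8 ÷ 1.414 = 11.17
Step 0: 15.8px
Step 1: 15.8 × 1.414 = 22.34
Step 2: 15.8 × 1.414² = 31.59
Step 3: 15.8 × 1.414³ = 44.67
Step 4: 15.8 × 1.414⁴ = 63.16
Step 5: 15.8 × 1.414⁵ = 89.31
Step 6: 15.8 × 1.414⁶ = 126.29
Step 7: 15.8 × 1.414⁷ = 178.57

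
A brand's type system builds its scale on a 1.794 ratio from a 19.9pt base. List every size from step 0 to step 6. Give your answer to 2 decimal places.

Step 0: 19.9pt
Step 1: 19.9 × 1.794 = 35.70
Step 2: 19.9 × 1.794² = 64.05
Step 3: 19.9 × 1.794³ = 114.90
Step 4: 19.9 × 1.794⁴ = 206.13
Step 5: 19.9 × 1.794⁵ = 369.80
Step 6: 19.9 × 1.794⁶ = 663.42

19.90pt, 35.70pt, 64.05pt, 114.90pt, 206.13pt, 369.80pt, 663.42pt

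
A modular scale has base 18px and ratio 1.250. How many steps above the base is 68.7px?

6

1.250ⁿ = 68.7 / 18 = 3.8167
n = ln(3.8167) / ln(1.250) = 1.3394 / 0.2231 ≈ 6.00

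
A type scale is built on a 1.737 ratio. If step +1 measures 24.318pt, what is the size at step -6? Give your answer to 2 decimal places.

0.51pt

The gap is -6 − (1) = -7 steps, so the factor is 1.737^-7.
24.318 ÷ 1.737⁷ = 24.318 ÷ 47.70883 ≈ 0.510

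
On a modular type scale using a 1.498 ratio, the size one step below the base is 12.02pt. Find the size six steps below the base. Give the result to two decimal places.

1.59pt

The gap is -6 − (-1) = -5 steps, so the factor is 1.498^-5.
12.02 ÷ 1.498⁵ = 12.02 ÷ 7.54326 ≈ 1.593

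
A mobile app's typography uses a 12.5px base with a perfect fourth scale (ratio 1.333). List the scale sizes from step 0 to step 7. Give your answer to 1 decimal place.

Step 0: 12.5px
Step 1: 12.5 × 1.333 = 16.7
Step 2: 12.5 × 1.333² = 22.2
Step 3: 12.5 × 1.333³ = 29.6
Step 4: 12.5 × 1.333⁴ = 39.5
Step 5: 12.5 × 1.333⁵ = 52.6
Step 6: 12.5 × 1.333⁶ = 70.1
Step 7: 12.5 × 1.333⁷ = 93.5

12.5px, 16.7px, 22.2px, 29.6px, 39.5px, 52.6px, 70.1px, 93.5px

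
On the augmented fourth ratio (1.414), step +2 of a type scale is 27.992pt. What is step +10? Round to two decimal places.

Moving from step +2 to step +10 is 8 steps up, so multiply by r⁸.
27.992 × 1.414⁸ = 27.992 × 15.98068 ≈ 447.331

447.33pt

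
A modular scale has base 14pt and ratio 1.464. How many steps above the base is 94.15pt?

1.464ⁿ = 94.15 / 14 = 6.7250
n = ln(6.7250) / ln(1.464) = 1.9058 / 0.3812 ≈ 5.00

5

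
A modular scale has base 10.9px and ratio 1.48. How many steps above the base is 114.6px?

6

1.48ⁿ = 114.6 / 10.9 = 10.5138
n = ln(10.5138) / ln(1.48) = 2.3527 / 0.3920 ≈ 6.00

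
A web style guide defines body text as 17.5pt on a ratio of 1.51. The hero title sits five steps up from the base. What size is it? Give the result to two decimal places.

137.38pt

Each step on a modular scale multiplies by the ratio, so the size n steps from the base is base × ratioⁿ.
17.5 × 1.51⁵ = 17.5 × 7.85027 ≈ 137.38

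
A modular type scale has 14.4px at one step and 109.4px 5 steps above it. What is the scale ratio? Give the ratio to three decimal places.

r⁵ = 109.4 / 14.4, so r = (109.4/14.4)^(1/5).
r = 7.5972^(1/5) ≈ 1.5001

1.500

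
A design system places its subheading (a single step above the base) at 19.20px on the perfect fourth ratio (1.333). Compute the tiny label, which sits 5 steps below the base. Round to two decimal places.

3.42px

Moving from step +1 to step -5 is 6 steps down, so divide by r⁶.
19.20 ÷ 1.333⁶ = 19.20 ÷ 5.61023 ≈ 3.422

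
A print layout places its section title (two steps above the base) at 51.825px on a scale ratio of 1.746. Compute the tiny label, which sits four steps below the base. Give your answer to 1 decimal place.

1.8px

51.825 ÷ 1.746⁶ = 51.825 ÷ 28.33123 ≈ 1.829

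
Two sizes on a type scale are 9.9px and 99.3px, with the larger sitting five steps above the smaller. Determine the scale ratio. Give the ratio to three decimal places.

The ratio satisfies 9.9 × r⁵ = 99.3, so r = (99.3 / 9.9)^(1/5).
r = 10.0303^(1/5) ≈ 1.5859

1.586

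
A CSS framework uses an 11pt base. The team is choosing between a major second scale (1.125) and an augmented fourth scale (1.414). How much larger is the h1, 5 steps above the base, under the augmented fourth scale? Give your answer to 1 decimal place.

Major second: 11.0 × 1.125⁵ = 19.822pt
Augmented fourth: 11.0 × 1.414⁵ = 62.178pt
Difference: 62.178 − 19.822 = 42.356pt

42.4pt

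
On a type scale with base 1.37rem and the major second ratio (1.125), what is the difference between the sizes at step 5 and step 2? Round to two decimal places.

0.73rem

Step 2: 1.37 × 1.125² = 1.7339rem
Step 5: 1.37 × 1.125⁵ = 2.4688rem
Difference: 2.4688 − 1.7339 = 0.7349rem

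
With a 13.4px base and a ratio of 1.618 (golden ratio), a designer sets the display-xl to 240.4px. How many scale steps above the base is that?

1.618ⁿ = 240.4 / 13.4 = 17.9403
n = ln(17.9403) / ln(1.618) = 2.8870 / 0.4812 ≈ 6.00

6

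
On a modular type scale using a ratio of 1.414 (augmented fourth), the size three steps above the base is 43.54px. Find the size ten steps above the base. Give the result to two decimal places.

492.08px

43.54 × 1.414⁷ = 43.54 × 11.30175 ≈ 492.078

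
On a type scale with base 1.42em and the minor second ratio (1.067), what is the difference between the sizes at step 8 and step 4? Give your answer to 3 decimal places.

0.545em

Step 4: 1.42 × 1.067⁴ = 1.84054em
Step 8: 1.42 × 1.067⁸ = 2.38563em
Difference: 2.38563 − 1.84054 = 0.54509em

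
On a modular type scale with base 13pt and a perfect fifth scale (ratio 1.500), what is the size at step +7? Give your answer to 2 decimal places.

13.0 × 1.500⁷ = 13.0 × 17.08594 ≈ 222.12

222.12pt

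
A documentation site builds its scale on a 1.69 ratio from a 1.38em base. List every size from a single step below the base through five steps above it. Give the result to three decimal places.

0.817em, 1.380em, 2.332em, 3.941em, 6.661em, 11.257em, 19.024em

Step -1: 1.38 ÷ 1.69 = 0.817
Step 0: 1.38em
Step 1: 1.38 × 1.69 = 2.332
Step 2: 1.38 × 1.69² = 3.941
Step 3: 1.38 × 1.69³ = 6.661
Step 4: 1.38 × 1.69⁴ = 11.257
Step 5: 1.38 × 1.69⁵ = 19.024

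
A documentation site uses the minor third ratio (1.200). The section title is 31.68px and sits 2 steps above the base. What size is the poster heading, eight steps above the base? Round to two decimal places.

94.60px

31.68 × 1.200⁶ = 31.68 × 2.98598 ≈ 94.596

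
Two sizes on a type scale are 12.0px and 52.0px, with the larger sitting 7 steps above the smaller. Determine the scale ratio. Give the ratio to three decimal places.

The ratio satisfies 12.0 × r⁷ = 52.0, so r = (52.0 / 12.0)^(1/7).
r = 4.3333^(1/7) ≈ 1.2330

1.233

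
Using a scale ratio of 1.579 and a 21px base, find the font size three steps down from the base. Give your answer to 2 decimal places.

21.0 ÷ 1.579³ = 21.0 ÷ 3.93683 ≈ 5.33

5.33px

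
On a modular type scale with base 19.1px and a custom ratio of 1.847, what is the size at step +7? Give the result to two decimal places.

1400.56px

A modular type scale is a geometric sequence: sizeₙ = base × rⁿ.
19.1 × 1.847⁷ = 19.1 × 73.32773 ≈ 1400.56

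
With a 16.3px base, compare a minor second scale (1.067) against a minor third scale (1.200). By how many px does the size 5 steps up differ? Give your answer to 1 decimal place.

18.0px

Minor second: 16.3 × 1.067⁵ = 22.543px
Minor third: 16.3 × 1.200⁵ = 40.560px
Difference: 40.560 − 22.543 = 18.017px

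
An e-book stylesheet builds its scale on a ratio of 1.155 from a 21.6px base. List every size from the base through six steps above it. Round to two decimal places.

21.60px, 24.95px, 28.81px, 33.28px, 38.44px, 44.40px, 51.28px

Step 0: 21.6px
Step 1: 21.6 × 1.155 = 24.95
Step 2: 21.6 × 1.155² = 28.81
Step 3: 21.6 × 1.155³ = 33.28
Step 4: 21.6 × 1.155⁴ = 38.44
Step 5: 21.6 × 1.155⁵ = 44.40
Step 6: 21.6 × 1.155⁶ = 51.28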